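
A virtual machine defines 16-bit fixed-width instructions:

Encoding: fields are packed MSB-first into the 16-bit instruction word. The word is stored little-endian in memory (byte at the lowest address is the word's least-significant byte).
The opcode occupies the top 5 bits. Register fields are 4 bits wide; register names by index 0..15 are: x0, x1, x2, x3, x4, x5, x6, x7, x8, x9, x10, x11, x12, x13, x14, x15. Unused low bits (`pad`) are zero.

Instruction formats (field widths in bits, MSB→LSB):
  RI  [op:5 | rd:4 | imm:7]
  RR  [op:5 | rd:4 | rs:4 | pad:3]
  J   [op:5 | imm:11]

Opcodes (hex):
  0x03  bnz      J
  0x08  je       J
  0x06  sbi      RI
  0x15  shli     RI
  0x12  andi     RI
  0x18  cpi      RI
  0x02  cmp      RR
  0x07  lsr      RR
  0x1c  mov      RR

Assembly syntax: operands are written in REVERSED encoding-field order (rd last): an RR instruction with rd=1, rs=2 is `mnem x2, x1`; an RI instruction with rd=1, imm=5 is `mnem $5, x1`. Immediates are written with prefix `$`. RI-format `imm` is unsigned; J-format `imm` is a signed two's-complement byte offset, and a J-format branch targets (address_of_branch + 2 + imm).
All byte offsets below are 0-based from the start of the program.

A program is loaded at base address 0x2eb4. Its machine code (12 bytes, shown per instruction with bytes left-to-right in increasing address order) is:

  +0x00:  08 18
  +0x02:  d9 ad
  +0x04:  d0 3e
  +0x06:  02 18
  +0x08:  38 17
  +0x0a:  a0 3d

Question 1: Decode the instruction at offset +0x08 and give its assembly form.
[08] 38 17 → 0x1738
  top 5b → 0x2 → cmp [RR]
  rd@[10:7]=0xe ⇒ x14
  rs@[6:3]=0x7 ⇒ x7

cmp x7, x14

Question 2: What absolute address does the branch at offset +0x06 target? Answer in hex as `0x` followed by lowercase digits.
0x2ebe

@+06  little-endian(02 18) = 0x1802
  opcode bits[15:11]=0x3: bnz/J
  imm@[10:0]=0x2 ⇒ $2
  target = base 0x2eb4 + off 0x06 + 2 + imm 2 = 0x2ebe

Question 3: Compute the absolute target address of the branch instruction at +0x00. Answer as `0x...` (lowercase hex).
0x2ebe

off 0x00: read 08 18 as little → 0x1808
  opcode bits[15:11]=0x3: bnz/J
  imm: (w>>0)&0x7ff=0x8 → $8
  target = base 0x2eb4 + off 0x00 + 2 + imm 8 = 0x2ebe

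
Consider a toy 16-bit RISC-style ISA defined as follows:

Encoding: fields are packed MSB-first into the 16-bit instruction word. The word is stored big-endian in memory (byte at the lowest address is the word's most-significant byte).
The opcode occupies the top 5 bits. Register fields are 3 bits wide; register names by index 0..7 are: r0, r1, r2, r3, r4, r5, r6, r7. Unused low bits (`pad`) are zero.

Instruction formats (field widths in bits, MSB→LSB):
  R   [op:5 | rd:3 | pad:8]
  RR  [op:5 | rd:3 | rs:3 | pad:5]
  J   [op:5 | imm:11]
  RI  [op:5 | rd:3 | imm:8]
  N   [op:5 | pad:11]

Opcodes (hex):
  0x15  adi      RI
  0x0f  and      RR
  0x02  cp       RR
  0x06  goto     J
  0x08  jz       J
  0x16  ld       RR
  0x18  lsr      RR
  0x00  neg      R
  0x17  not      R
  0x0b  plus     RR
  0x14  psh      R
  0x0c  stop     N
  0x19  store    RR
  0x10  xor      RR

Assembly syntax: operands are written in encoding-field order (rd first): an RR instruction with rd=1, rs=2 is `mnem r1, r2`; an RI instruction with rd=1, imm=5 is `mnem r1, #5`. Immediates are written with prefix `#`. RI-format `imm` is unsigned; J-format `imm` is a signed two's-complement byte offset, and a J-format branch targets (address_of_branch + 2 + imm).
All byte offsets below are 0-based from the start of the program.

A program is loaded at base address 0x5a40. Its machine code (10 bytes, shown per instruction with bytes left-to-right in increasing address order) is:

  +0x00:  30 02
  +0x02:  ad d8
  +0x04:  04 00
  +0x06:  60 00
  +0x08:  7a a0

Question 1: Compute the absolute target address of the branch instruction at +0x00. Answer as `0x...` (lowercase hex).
[00] 30 02 → 0x3002
  op=0x3002>>11=0x6 ⇒ goto (J)
  imm: (w>>0)&0x7ff=0x2 → #2
  target = base 0x5a40 + off 0x00 + 2 + imm 2 = 0x5a44

0x5a44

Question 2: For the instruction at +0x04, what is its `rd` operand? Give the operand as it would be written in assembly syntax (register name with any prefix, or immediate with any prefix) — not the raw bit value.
r4

@+04  big-endian(04 00) = 0x0400
  op=0x0400>>11=0x0 ⇒ neg (R)
  rd@[10:8]=0x4 ⇒ r4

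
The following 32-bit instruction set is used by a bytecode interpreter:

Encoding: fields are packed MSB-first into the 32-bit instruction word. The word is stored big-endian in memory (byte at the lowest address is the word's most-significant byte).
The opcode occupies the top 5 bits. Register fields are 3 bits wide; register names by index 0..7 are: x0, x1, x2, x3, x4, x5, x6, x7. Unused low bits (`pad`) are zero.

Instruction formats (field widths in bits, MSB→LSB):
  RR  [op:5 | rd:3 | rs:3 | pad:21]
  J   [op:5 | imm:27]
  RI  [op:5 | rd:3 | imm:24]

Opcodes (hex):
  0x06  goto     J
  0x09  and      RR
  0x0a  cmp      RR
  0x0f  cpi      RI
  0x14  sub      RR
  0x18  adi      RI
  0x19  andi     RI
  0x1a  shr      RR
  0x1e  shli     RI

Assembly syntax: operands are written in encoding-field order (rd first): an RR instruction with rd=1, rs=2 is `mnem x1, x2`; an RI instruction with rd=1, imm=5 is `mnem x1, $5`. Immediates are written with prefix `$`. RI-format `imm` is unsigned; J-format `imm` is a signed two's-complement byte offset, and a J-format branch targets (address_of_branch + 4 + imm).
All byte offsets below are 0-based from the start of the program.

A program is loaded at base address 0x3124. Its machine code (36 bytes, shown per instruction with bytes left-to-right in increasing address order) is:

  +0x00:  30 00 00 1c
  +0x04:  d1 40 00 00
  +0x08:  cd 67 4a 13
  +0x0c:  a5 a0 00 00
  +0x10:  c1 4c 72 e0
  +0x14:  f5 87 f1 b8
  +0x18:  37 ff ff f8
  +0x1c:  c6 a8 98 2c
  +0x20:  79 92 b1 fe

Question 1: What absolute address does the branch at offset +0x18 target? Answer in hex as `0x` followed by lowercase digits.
0x3138

off 0x18: read 37 ff ff f8 as big → 0x37fffff8
  top 5b → 0x6 → goto [J]
  [26:0] imm=134217720 (s27→-8) = $-8
  target = base 0x3124 + off 0x18 + 4 + imm -8 = 0x3138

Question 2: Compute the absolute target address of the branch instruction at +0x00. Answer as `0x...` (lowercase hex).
0x3144

+0x00: 30 00 00 1c ⇒ word 0x3000001c (big)
  top 5b → 0x6 → goto [J]
  imm@[26:0]=0x1c ⇒ $28
  target = base 0x3124 + off 0x00 + 4 + imm 28 = 0x3144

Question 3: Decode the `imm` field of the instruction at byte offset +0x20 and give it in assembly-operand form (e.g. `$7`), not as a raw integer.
$9613822

@+20  big-endian(79 92 b1 fe) = 0x7992b1fe
  top 5b → 0xf → cpi [RI]
  rd: (w>>24)&0x7=0x1 → x1
  imm: (w>>0)&0xffffff=0x92b1fe → $9613822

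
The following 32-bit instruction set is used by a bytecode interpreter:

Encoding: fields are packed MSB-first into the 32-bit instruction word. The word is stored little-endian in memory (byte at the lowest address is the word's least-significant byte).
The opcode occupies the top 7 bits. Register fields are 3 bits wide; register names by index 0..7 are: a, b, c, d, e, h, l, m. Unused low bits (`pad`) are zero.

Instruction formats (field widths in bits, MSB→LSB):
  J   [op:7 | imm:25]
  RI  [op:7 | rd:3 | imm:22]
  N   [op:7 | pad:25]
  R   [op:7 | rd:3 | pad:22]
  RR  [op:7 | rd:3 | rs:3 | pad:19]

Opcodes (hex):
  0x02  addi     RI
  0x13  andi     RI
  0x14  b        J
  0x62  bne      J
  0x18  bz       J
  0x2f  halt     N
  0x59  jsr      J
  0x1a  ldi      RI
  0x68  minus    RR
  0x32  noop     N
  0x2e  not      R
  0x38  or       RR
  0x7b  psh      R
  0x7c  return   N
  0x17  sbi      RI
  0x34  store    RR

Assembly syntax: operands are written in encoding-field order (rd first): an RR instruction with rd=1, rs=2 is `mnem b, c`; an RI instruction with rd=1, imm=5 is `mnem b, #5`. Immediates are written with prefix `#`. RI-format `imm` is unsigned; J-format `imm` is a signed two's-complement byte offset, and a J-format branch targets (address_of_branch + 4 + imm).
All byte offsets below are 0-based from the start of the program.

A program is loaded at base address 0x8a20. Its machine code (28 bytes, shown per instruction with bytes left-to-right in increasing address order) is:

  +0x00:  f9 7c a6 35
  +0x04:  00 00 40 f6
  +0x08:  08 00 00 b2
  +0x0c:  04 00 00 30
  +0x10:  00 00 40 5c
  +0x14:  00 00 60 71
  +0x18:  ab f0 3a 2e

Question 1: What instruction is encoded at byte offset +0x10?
@+10  little-endian(00 00 40 5c) = 0x5c400000
  op=0x5c400000>>25=0x2e ⇒ not (R)
  rd: (w>>22)&0x7=0x1 → b

not b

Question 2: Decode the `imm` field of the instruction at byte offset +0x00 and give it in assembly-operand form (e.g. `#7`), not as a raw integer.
+0x00: f9 7c a6 35 ⇒ word 0x35a67cf9 (little)
  opcode bits[31:25]=0x1a: ldi/RI
  rd@[24:22]=0x6 ⇒ l
  imm@[21:0]=0x267cf9 ⇒ #2522361

#2522361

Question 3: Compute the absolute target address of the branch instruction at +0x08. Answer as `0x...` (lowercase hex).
[08] 08 00 00 b2 → 0xb2000008
  top 7b → 0x59 → jsr [J]
  imm: (w>>0)&0x1ffffff=0x8 → #8
  target = base 0x8a20 + off 0x08 + 4 + imm 8 = 0x8a34

0x8a34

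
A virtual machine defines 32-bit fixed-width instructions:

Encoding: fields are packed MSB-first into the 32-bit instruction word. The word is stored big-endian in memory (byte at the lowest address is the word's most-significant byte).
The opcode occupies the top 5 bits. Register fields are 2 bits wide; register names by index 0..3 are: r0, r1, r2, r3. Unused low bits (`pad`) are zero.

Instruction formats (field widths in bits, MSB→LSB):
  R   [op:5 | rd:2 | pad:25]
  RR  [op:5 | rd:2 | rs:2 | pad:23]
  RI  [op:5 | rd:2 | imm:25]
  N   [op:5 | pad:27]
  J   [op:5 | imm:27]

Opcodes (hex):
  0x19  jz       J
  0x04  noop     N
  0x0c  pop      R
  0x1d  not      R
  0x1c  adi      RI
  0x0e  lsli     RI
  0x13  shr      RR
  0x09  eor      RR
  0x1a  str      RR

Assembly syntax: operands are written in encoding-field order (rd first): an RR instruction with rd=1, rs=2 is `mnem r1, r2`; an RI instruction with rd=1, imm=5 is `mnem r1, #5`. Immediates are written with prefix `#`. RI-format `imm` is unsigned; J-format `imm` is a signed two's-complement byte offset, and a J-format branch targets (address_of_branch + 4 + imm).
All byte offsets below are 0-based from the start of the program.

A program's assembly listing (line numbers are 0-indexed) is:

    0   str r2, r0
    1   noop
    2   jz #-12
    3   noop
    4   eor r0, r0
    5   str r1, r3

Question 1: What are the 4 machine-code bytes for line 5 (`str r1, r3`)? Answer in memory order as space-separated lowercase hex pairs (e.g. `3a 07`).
5. str fields op=0x1a:5|rd=1:2|rs=3:2|pad=0:23 → word d3800000h → d3 80 00 00

d3 80 00 00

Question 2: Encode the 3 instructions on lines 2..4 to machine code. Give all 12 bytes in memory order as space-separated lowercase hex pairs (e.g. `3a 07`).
L2: jz op=0x19:5|imm=-12:27 ⇒ 0xcffffff4 ⇒ big cf ff ff f4
L3: noop op=0x4:5|pad=0:27 ⇒ 0x20000000 ⇒ big 20 00 00 00
L4: eor op=0x9:5|rd=0:2|rs=0:2|pad=0:23 ⇒ 0x48000000 ⇒ big 48 00 00 00

cf ff ff f4 20 00 00 00 48 00 00 00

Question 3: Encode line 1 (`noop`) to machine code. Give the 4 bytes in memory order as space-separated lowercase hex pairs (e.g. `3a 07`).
20 00 00 00

L1: noop op=0x4:5|pad=0:27 ⇒ 0x20000000 ⇒ big 20 00 00 00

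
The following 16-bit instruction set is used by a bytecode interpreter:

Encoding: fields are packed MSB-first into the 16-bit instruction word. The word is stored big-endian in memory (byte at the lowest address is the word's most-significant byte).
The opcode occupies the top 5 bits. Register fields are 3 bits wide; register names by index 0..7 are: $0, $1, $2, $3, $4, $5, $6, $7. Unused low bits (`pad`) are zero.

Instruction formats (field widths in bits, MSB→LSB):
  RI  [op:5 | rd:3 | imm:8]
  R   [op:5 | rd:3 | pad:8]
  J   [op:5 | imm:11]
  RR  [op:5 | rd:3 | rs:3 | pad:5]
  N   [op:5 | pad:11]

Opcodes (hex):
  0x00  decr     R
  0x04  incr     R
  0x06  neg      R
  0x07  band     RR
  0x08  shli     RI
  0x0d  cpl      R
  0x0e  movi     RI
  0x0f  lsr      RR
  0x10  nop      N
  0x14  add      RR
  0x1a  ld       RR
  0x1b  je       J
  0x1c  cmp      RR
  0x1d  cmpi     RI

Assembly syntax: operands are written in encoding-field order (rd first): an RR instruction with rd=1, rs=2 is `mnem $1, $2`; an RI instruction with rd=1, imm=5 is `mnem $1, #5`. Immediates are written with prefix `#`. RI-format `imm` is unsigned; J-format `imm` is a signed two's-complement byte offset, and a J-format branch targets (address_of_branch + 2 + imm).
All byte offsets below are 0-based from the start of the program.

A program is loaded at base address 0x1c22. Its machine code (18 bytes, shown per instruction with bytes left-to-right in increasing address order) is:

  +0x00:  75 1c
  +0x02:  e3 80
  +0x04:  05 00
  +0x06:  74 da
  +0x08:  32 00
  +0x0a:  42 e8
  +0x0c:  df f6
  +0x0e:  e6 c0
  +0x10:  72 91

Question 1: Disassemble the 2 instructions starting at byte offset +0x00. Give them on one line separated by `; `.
movi $5, #28; cmp $3, $4

off 0x00: read 75 1c as big → 0x751c
  op=0x751c>>11=0xe ⇒ movi (RI)
  rd: (w>>8)&0x7=0x5 → $5
  imm: (w>>0)&0xff=0x1c → #28
off 0x02: read e3 80 as big → 0xe380
  op=0xe380>>11=0x1c ⇒ cmp (RR)
  rd: (w>>8)&0x7=0x3 → $3
  rs: (w>>5)&0x7=0x4 → $4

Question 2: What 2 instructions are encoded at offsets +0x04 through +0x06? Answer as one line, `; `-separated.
decr $5; movi $4, #218

@+04  big-endian(05 00) = 0x0500
  top 5b → 0x0 → decr [R]
  rd@[10:8]=0x5 ⇒ $5
@+06  big-endian(74 da) = 0x74da
  top 5b → 0xe → movi [RI]
  rd@[10:8]=0x4 ⇒ $4
  imm@[7:0]=0xda ⇒ #218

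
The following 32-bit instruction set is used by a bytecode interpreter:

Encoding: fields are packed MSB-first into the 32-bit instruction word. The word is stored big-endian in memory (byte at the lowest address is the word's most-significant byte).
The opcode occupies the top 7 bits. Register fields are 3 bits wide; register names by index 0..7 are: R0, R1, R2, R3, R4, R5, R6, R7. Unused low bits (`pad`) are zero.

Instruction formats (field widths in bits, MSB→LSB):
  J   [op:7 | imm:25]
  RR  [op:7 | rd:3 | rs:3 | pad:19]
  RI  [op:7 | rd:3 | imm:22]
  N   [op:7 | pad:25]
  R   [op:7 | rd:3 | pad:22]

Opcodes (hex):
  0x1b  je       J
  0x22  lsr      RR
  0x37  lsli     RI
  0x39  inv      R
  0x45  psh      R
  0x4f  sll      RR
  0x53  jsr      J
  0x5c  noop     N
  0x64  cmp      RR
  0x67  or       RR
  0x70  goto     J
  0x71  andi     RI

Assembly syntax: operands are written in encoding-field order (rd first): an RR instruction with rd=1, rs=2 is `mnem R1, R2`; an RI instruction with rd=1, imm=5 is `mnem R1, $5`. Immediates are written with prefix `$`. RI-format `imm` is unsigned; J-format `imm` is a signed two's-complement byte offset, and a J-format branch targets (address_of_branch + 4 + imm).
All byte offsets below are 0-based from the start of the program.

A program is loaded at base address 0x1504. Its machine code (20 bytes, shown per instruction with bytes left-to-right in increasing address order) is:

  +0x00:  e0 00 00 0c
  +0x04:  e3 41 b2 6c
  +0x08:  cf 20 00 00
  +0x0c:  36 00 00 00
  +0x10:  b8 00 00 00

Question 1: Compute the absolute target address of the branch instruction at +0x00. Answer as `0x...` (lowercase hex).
0x1514

off 0x00: read e0 00 00 0c as big → 0xe000000c
  op=0xe000000c>>25=0x70 ⇒ goto (J)
  imm@[24:0]=0xc ⇒ $12
  target = base 0x1504 + off 0x00 + 4 + imm 12 = 0x1514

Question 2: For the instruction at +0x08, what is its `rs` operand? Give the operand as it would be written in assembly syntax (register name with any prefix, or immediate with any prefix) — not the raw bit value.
@+08  big-endian(cf 20 00 00) = 0xcf200000
  opcode bits[31:25]=0x67: or/RR
  [24:22] rd=4 = R4
  [21:19] rs=4 = R4

R4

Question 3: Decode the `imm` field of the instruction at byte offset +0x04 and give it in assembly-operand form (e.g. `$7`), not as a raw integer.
off 0x04: read e3 41 b2 6c as big → 0xe341b26c
  op=0xe341b26c>>25=0x71 ⇒ andi (RI)
  rd: (w>>22)&0x7=0x5 → R5
  imm: (w>>0)&0x3fffff=0x1b26c → $111212

$111212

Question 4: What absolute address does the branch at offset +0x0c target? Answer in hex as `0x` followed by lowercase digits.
[0c] 36 00 00 00 → 0x36000000
  opcode bits[31:25]=0x1b: je/J
  imm: (w>>0)&0x1ffffff=0x0 → $0
  target = base 0x1504 + off 0x0c + 4 + imm 0 = 0x1514

0x1514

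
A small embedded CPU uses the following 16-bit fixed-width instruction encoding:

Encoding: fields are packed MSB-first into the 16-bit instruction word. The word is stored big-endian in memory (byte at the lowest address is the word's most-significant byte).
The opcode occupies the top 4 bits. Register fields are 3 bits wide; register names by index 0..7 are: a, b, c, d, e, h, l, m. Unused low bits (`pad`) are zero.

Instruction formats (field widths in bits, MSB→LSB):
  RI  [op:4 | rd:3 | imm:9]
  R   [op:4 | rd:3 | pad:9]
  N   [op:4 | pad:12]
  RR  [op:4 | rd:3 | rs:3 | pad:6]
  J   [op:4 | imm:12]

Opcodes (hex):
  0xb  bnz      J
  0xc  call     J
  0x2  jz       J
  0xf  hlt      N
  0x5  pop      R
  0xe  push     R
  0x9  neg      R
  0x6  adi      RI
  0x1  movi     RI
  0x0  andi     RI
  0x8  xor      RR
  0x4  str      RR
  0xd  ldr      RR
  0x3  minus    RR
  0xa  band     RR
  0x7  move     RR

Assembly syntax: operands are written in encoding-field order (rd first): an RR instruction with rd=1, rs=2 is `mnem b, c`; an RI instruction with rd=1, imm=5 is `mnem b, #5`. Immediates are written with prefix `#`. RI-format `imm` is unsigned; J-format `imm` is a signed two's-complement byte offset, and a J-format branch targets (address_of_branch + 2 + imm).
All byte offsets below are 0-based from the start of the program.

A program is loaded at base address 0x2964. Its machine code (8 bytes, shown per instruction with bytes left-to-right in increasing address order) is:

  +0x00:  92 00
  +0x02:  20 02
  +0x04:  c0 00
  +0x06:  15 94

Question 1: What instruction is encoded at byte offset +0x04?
off 0x04: read c0 00 as big → 0xc000
  opcode bits[15:12]=0xc: call/J
  imm: (w>>0)&0xfff=0x0 → #0

call #0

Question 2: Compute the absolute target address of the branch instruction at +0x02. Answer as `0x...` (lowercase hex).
0x296a

+0x02: 20 02 ⇒ word 0x2002 (big)
  op=0x2002>>12=0x2 ⇒ jz (J)
  imm@[11:0]=0x2 ⇒ #2
  target = base 0x2964 + off 0x02 + 2 + imm 2 = 0x296a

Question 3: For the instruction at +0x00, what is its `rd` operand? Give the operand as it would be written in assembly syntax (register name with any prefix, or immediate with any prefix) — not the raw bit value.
b

[00] 92 00 → 0x9200
  top 4b → 0x9 → neg [R]
  [11:9] rd=1 = b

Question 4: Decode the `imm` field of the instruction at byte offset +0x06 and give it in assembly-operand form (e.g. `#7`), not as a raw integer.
#404

off 0x06: read 15 94 as big → 0x1594
  opcode bits[15:12]=0x1: movi/RI
  rd@[11:9]=0x2 ⇒ c
  imm@[8:0]=0x194 ⇒ #404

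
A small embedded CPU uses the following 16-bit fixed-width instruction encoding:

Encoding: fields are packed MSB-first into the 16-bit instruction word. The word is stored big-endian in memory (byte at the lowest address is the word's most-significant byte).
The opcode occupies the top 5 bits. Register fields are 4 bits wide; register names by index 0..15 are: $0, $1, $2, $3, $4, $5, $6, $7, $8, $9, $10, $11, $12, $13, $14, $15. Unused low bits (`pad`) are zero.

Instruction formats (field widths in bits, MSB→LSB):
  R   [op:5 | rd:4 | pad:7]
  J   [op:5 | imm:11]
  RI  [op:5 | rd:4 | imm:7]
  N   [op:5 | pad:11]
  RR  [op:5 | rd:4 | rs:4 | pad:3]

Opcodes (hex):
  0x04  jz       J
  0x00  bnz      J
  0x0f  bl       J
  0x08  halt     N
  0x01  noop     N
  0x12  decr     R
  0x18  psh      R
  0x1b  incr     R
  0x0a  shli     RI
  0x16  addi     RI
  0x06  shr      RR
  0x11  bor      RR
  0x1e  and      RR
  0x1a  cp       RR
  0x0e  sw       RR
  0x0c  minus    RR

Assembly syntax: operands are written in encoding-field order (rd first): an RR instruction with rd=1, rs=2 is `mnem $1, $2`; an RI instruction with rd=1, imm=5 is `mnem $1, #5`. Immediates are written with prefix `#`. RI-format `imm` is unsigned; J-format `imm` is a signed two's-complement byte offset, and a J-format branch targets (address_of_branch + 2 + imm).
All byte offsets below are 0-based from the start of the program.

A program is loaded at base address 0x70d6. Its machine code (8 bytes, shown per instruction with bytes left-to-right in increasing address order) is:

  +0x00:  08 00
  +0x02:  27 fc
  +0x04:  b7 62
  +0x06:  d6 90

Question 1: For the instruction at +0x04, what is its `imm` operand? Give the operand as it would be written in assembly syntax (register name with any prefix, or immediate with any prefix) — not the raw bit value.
#98

@+04  big-endian(b7 62) = 0xb762
  top 5b → 0x16 → addi [RI]
  [10:7] rd=14 = $14
  [6:0] imm=98 = #98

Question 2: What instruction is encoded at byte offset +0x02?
jz #-4

@+02  big-endian(27 fc) = 0x27fc
  op=0x27fc>>11=0x4 ⇒ jz (J)
  imm: (w>>0)&0x7ff=0x7fc (s11→-4) → #-4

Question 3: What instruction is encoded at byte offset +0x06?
cp $13, $2

off 0x06: read d6 90 as big → 0xd690
  op=0xd690>>11=0x1a ⇒ cp (RR)
  rd@[10:7]=0xd ⇒ $13
  rs@[6:3]=0x2 ⇒ $2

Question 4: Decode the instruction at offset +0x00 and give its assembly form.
off 0x00: read 08 00 as big → 0x0800
  top 5b → 0x1 → noop [N]

noop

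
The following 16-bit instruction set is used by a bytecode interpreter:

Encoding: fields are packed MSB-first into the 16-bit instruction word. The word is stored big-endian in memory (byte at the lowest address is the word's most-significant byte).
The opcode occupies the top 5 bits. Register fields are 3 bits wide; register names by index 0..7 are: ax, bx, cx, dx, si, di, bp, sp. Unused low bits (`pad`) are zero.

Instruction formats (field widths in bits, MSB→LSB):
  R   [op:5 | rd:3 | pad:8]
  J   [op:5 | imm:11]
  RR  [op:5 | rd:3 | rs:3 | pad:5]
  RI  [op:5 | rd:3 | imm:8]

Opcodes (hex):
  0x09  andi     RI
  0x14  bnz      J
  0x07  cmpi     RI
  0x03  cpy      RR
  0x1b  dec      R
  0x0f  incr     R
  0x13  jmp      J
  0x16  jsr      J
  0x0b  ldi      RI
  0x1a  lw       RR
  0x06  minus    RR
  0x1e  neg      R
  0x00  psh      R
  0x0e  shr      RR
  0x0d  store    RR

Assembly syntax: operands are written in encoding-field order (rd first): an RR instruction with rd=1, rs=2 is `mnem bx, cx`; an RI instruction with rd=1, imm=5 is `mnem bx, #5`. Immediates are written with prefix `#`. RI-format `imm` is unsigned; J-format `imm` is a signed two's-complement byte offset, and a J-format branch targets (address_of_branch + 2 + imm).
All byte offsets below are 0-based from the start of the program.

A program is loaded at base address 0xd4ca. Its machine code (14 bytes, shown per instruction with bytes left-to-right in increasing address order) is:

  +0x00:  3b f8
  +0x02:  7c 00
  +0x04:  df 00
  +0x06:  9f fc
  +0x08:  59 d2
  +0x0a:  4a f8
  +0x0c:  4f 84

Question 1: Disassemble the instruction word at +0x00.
+0x00: 3b f8 ⇒ word 0x3bf8 (big)
  opcode bits[15:11]=0x7: cmpi/RI
  rd: (w>>8)&0x7=0x3 → dx
  imm: (w>>0)&0xff=0xf8 → #248

cmpi dx, #248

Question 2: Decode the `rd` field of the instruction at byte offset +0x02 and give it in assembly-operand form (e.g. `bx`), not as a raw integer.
[02] 7c 00 → 0x7c00
  op=0x7c00>>11=0xf ⇒ incr (R)
  [10:8] rd=4 = si

si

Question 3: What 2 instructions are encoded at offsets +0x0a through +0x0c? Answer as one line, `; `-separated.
[0a] 4a f8 → 0x4af8
  opcode bits[15:11]=0x9: andi/RI
  rd: (w>>8)&0x7=0x2 → cx
  imm: (w>>0)&0xff=0xf8 → #248
[0c] 4f 84 → 0x4f84
  opcode bits[15:11]=0x9: andi/RI
  rd: (w>>8)&0x7=0x7 → sp
  imm: (w>>0)&0xff=0x84 → #132

andi cx, #248; andi sp, #132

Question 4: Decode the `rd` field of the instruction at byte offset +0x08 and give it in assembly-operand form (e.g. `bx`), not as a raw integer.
[08] 59 d2 → 0x59d2
  opcode bits[15:11]=0xb: ldi/RI
  rd@[10:8]=0x1 ⇒ bx
  imm@[7:0]=0xd2 ⇒ #210

bx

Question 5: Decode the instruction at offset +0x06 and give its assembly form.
jmp #-4

off 0x06: read 9f fc as big → 0x9ffc
  opcode bits[15:11]=0x13: jmp/J
  imm: (w>>0)&0x7ff=0x7fc (s11→-4) → #-4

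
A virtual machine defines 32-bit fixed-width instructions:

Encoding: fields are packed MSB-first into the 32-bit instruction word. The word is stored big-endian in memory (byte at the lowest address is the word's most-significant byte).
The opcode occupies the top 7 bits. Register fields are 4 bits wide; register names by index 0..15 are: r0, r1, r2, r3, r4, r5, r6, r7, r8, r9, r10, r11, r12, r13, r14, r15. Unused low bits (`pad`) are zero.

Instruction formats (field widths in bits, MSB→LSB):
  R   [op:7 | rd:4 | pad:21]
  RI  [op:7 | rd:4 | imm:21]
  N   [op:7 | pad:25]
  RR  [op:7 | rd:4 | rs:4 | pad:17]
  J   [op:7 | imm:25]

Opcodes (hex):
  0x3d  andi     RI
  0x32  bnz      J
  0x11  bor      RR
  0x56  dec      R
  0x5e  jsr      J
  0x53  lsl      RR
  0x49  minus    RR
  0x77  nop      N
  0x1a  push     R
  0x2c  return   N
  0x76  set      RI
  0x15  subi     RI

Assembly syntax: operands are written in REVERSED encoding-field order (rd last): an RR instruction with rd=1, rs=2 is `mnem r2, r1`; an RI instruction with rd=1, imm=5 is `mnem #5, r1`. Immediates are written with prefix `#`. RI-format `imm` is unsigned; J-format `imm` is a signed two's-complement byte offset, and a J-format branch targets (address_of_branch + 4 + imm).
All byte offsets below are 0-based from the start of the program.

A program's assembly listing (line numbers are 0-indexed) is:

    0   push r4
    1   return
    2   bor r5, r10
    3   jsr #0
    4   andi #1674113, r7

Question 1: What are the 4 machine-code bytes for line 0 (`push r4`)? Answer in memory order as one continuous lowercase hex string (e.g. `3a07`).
34800000

L0: push op=0x1a:7|rd=4:4|pad=0:21 ⇒ 0x34800000 ⇒ big 34 80 00 00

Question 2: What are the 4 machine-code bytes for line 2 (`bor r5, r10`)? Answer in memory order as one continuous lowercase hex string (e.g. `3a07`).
2. bor fields op=0x11:7|rd=10:4|rs=5:4|pad=0:17 → word 234a0000h → 23 4a 00 00

234a0000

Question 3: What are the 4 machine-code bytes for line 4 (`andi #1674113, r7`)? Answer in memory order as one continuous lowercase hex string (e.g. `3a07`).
L4: andi op=0x3d:7|rd=7:4|imm=1674113:21 ⇒ 0x7af98b81 ⇒ big 7a f9 8b 81

7af98b81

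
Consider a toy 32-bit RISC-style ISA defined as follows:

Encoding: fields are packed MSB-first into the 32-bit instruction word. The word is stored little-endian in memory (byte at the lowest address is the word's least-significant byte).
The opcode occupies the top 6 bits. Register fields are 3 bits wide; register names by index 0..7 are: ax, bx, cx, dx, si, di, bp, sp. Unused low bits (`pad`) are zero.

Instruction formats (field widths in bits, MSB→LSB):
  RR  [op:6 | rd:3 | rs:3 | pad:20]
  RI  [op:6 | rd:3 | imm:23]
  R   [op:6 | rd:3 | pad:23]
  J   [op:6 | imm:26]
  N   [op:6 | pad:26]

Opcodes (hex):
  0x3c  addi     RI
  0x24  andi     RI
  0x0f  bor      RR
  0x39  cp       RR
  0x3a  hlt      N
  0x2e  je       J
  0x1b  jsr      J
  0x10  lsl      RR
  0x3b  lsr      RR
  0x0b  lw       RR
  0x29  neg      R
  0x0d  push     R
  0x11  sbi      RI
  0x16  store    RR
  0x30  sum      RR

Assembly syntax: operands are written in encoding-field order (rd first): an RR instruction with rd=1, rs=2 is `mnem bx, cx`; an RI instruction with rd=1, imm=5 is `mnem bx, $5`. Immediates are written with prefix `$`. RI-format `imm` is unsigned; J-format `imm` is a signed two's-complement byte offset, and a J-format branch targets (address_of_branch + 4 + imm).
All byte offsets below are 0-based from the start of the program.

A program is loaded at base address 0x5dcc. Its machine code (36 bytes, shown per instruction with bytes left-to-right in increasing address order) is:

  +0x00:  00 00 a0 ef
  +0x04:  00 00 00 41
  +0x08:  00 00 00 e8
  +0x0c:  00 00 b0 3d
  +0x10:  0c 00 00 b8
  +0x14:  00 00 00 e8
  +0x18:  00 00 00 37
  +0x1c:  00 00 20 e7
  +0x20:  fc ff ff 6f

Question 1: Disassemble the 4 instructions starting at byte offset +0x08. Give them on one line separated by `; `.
+0x08: 00 00 00 e8 ⇒ word 0xe8000000 (little)
  top 6b → 0x3a → hlt [N]
+0x0c: 00 00 b0 3d ⇒ word 0x3db00000 (little)
  top 6b → 0xf → bor [RR]
  rd@[25:23]=0x3 ⇒ dx
  rs@[22:20]=0x3 ⇒ dx
+0x10: 0c 00 00 b8 ⇒ word 0xb800000c (little)
  top 6b → 0x2e → je [J]
  imm@[25:0]=0xc ⇒ $12
+0x14: 00 00 00 e8 ⇒ word 0xe8000000 (little)
  top 6b → 0x3a → hlt [N]

hlt; bor dx, dx; je $12; hlt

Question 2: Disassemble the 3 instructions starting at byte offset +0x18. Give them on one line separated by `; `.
off 0x18: read 00 00 00 37 as little → 0x37000000
  opcode bits[31:26]=0xd: push/R
  rd: (w>>23)&0x7=0x6 → bp
off 0x1c: read 00 00 20 e7 as little → 0xe7200000
  opcode bits[31:26]=0x39: cp/RR
  rd: (w>>23)&0x7=0x6 → bp
  rs: (w>>20)&0x7=0x2 → cx
off 0x20: read fc ff ff 6f as little → 0x6ffffffc
  opcode bits[31:26]=0x1b: jsr/J
  imm: (w>>0)&0x3ffffff=0x3fffffc (s26→-4) → $-4

push bp; cp bp, cx; jsr $-4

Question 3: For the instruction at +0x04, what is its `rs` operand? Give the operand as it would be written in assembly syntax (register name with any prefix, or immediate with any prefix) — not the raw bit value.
off 0x04: read 00 00 00 41 as little → 0x41000000
  top 6b → 0x10 → lsl [RR]
  rd@[25:23]=0x2 ⇒ cx
  rs@[22:20]=0x0 ⇒ ax

ax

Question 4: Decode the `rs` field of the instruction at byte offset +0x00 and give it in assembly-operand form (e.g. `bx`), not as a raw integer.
@+00  little-endian(00 00 a0 ef) = 0xefa00000
  op=0xefa00000>>26=0x3b ⇒ lsr (RR)
  rd: (w>>23)&0x7=0x7 → sp
  rs: (w>>20)&0x7=0x2 → cx

cx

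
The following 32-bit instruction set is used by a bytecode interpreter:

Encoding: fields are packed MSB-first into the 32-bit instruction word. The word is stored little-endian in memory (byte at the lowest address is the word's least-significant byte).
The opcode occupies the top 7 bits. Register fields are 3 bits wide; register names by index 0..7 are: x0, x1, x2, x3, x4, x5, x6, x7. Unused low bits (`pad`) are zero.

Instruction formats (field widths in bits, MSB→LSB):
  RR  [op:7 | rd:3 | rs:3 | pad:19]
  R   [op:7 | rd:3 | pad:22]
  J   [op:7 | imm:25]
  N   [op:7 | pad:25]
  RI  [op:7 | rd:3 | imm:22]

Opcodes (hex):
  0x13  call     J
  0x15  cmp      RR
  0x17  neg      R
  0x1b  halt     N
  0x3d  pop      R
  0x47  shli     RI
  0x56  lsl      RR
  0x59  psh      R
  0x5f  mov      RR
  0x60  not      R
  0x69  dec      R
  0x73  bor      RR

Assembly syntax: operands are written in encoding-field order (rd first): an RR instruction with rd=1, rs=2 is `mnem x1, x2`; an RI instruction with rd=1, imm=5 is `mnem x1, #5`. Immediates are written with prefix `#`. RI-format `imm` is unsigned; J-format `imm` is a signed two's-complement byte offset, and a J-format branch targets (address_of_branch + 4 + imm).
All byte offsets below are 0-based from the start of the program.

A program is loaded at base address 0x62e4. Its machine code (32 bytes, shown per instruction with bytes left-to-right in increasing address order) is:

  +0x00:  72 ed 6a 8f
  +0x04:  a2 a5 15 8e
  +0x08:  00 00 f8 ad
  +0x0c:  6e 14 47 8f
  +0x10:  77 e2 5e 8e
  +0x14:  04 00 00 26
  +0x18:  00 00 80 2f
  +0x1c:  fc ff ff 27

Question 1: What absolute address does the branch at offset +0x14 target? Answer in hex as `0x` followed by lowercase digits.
[14] 04 00 00 26 → 0x26000004
  opcode bits[31:25]=0x13: call/J
  imm: (w>>0)&0x1ffffff=0x4 → #4
  target = base 0x62e4 + off 0x14 + 4 + imm 4 = 0x6300

0x6300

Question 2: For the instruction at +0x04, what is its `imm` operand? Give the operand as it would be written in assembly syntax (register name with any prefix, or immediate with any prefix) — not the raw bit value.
#1418658

@+04  little-endian(a2 a5 15 8e) = 0x8e15a5a2
  opcode bits[31:25]=0x47: shli/RI
  rd: (w>>22)&0x7=0x0 → x0
  imm: (w>>0)&0x3fffff=0x15a5a2 → #1418658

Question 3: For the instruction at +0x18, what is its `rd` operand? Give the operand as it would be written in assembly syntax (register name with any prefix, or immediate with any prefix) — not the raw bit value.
x6

[18] 00 00 80 2f → 0x2f800000
  op=0x2f800000>>25=0x17 ⇒ neg (R)
  rd@[24:22]=0x6 ⇒ x6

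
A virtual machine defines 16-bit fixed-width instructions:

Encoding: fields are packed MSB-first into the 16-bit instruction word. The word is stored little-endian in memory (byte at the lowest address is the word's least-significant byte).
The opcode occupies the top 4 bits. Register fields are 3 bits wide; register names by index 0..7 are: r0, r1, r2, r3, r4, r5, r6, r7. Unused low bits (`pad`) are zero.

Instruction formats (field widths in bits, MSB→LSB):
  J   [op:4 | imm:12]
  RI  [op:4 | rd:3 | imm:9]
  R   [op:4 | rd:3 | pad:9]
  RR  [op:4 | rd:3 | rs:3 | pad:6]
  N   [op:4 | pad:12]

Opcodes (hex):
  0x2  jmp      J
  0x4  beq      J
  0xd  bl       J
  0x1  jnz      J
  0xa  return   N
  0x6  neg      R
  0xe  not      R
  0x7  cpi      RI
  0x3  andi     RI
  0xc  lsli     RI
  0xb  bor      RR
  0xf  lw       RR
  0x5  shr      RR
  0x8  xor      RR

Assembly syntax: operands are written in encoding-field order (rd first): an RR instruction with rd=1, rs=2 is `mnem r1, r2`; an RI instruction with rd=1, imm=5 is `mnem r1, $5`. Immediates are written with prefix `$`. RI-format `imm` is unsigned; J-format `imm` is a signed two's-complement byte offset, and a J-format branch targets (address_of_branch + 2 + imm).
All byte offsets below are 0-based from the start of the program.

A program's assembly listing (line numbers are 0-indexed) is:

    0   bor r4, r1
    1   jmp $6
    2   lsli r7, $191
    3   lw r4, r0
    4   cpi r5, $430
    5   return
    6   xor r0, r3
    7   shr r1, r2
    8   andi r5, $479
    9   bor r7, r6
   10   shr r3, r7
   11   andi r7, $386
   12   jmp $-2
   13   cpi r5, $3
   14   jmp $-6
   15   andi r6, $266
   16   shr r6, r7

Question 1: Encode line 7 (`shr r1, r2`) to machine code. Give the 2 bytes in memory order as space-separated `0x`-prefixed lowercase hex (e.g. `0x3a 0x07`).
0x80 0x52

L7: shr op=0x5:4|rd=1:3|rs=2:3|pad=0:6 ⇒ 0x5280 ⇒ little 80 52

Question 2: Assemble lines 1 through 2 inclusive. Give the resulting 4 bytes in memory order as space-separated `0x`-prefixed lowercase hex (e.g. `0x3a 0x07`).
1. jmp fields op=0x2:4|imm=6:12 → word 2006h → 06 20
2. lsli fields op=0xc:4|rd=7:3|imm=191:9 → word cebfh → bf ce

0x06 0x20 0xbf 0xce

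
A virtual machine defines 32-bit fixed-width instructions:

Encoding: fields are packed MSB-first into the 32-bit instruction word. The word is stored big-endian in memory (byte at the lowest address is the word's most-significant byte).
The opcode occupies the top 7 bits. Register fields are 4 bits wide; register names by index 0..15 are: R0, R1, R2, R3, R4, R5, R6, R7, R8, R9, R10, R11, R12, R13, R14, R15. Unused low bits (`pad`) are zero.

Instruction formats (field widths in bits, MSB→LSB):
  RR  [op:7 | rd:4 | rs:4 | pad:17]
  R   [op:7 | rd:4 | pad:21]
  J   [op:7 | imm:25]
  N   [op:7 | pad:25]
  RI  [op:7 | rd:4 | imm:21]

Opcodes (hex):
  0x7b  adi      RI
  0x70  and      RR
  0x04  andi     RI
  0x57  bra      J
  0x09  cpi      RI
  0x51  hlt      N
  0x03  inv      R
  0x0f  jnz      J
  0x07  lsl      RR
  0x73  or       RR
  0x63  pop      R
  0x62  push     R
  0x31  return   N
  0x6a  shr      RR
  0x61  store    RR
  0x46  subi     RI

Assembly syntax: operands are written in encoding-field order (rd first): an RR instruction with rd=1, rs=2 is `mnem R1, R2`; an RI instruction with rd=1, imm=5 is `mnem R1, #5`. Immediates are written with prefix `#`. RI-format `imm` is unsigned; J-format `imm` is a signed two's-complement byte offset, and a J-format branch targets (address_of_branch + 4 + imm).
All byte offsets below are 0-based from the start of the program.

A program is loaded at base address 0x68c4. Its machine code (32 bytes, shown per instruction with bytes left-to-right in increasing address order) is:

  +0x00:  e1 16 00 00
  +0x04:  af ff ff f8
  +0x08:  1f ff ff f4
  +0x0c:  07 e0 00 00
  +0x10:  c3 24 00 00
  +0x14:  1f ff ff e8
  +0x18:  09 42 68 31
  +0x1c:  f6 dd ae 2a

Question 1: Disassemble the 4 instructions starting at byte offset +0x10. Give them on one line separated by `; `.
off 0x10: read c3 24 00 00 as big → 0xc3240000
  top 7b → 0x61 → store [RR]
  [24:21] rd=9 = R9
  [20:17] rs=2 = R2
off 0x14: read 1f ff ff e8 as big → 0x1fffffe8
  top 7b → 0xf → jnz [J]
  [24:0] imm=33554408 (s25→-24) = #-24
off 0x18: read 09 42 68 31 as big → 0x09426831
  top 7b → 0x4 → andi [RI]
  [24:21] rd=10 = R10
  [20:0] imm=157745 = #157745
off 0x1c: read f6 dd ae 2a as big → 0xf6ddae2a
  top 7b → 0x7b → adi [RI]
  [24:21] rd=6 = R6
  [20:0] imm=1945130 = #1945130

store R9, R2; jnz #-24; andi R10, #157745; adi R6, #1945130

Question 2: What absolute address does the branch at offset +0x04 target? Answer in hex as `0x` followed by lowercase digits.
0x68c4

[04] af ff ff f8 → 0xaffffff8
  opcode bits[31:25]=0x57: bra/J
  [24:0] imm=33554424 (s25→-8) = #-8
  target = base 0x68c4 + off 0x04 + 4 + imm -8 = 0x68c4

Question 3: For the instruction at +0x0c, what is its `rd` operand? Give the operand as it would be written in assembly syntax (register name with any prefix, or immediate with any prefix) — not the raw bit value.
R15

[0c] 07 e0 00 00 → 0x07e00000
  top 7b → 0x3 → inv [R]
  rd: (w>>21)&0xf=0xf → R15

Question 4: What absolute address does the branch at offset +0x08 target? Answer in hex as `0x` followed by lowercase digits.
0x68c4

+0x08: 1f ff ff f4 ⇒ word 0x1ffffff4 (big)
  top 7b → 0xf → jnz [J]
  imm: (w>>0)&0x1ffffff=0x1fffff4 (s25→-12) → #-12
  target = base 0x68c4 + off 0x08 + 4 + imm -12 = 0x68c4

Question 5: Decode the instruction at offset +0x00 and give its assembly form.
+0x00: e1 16 00 00 ⇒ word 0xe1160000 (big)
  top 7b → 0x70 → and [RR]
  rd: (w>>21)&0xf=0x8 → R8
  rs: (w>>17)&0xf=0xb → R11

and R8, R11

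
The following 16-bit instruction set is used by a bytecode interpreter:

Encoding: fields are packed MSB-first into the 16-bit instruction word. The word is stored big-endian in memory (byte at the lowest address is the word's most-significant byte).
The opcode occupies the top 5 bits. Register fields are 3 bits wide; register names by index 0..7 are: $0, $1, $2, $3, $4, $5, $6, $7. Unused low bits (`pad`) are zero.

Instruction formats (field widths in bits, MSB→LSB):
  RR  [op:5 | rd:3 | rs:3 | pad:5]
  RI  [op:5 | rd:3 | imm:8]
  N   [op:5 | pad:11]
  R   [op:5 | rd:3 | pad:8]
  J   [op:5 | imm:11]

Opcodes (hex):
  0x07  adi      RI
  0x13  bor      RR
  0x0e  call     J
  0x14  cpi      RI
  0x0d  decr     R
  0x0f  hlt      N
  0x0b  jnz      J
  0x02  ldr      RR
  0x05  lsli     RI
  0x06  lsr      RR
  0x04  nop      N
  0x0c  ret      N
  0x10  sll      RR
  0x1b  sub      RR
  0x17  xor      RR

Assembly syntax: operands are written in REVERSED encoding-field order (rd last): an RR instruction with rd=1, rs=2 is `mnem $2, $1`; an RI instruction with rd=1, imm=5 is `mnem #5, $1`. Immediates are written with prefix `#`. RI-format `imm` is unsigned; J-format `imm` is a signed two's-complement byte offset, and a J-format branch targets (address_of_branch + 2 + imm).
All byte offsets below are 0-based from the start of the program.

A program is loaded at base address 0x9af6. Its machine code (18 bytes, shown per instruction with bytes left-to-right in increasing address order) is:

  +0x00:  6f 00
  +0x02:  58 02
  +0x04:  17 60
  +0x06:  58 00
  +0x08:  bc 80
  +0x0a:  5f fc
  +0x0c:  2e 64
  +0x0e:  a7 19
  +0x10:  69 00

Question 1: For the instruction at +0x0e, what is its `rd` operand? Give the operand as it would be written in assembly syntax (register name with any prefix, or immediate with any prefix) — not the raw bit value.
$7

+0x0e: a7 19 ⇒ word 0xa719 (big)
  top 5b → 0x14 → cpi [RI]
  [10:8] rd=7 = $7
  [7:0] imm=25 = #25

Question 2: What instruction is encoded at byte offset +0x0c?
lsli #100, $6

+0x0c: 2e 64 ⇒ word 0x2e64 (big)
  op=0x2e64>>11=0x5 ⇒ lsli (RI)
  rd@[10:8]=0x6 ⇒ $6
  imm@[7:0]=0x64 ⇒ #100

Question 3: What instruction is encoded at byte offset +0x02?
jnz #2

[02] 58 02 → 0x5802
  top 5b → 0xb → jnz [J]
  imm: (w>>0)&0x7ff=0x2 → #2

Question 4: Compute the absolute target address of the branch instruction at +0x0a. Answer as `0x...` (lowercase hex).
0x9afe

off 0x0a: read 5f fc as big → 0x5ffc
  opcode bits[15:11]=0xb: jnz/J
  imm@[10:0]=0x7fc (s11→-4) ⇒ #-4
  target = base 0x9af6 + off 0x0a + 2 + imm -4 = 0x9afe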